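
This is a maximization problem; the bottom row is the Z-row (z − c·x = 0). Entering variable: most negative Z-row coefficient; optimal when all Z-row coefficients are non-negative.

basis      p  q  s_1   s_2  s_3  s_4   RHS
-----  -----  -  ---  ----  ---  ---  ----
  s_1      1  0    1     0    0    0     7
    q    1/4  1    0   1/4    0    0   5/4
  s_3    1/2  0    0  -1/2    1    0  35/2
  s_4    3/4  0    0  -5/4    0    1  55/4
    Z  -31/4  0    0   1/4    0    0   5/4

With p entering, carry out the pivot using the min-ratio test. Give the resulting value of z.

40

Ratio test on column p — row 1: 7/1 = 7; row 2: (5/4)/(1/4) = 5; row 3: (35/2)/(1/2) = 35; row 4: (55/4)/(3/4) = 55/3. Minimum is 5 at row 2 (q leaves); pivot element 1/4.
Pivot on row 2; the Z-row RHS becomes 5/4 − (-31/4)·5 = 40.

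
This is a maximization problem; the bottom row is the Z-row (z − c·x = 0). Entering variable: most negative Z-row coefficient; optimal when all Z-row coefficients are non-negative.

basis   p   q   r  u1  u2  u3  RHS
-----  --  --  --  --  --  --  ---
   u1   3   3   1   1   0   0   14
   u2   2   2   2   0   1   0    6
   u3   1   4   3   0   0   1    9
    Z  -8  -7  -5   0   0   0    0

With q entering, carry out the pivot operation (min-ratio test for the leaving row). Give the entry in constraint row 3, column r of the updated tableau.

Ratio test on column q — row 1: 14/3 = 14/3; row 2: 6/2 = 3; row 3: 9/4 = 9/4. Minimum is 9/4 at row 3 (u3 leaves); pivot element 4.
Divide row 3 by 4; eliminate column q from the other rows.
In the new row 3, the r entry is the old entry divided by the pivot: 3/4 = 3/4.

3/4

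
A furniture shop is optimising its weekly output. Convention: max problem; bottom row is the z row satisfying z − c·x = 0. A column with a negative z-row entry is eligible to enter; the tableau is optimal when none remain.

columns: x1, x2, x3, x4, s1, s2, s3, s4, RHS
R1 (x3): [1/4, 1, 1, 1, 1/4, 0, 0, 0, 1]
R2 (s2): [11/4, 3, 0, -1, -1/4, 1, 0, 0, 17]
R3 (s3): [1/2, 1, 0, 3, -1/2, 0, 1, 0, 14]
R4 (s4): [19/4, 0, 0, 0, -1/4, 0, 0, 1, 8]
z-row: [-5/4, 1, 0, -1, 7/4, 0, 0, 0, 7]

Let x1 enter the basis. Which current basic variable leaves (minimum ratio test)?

s4

Column x1 entries and ratios — x3: 1/(1/4) = 4; s2: 17/(11/4) = 68/11; s3: 14/(1/2) = 28; s4: 8/(19/4) = 32/19.
Smallest ratio is 32/19 in the row of s4, so s4 leaves.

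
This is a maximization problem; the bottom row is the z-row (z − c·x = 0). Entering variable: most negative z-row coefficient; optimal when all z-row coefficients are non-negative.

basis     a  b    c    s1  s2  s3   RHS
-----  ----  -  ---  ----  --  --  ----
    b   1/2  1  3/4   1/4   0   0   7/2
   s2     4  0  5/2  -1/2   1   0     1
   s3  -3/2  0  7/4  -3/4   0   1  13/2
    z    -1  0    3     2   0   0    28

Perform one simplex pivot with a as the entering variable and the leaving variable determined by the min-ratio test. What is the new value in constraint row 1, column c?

7/16

Ratio test on column a — row 1: (7/2)/(1/2) = 7; row 2: 1/4 = 1/4; row 3: entry -3/2 ≤ 0. Minimum is 1/4 at row 2 (s2 leaves); pivot element 4.
Divide row 2 by 4; eliminate column a from the other rows.
Row 1 update in column c: 3/4 − (1/2)·(5/8) = 7/16.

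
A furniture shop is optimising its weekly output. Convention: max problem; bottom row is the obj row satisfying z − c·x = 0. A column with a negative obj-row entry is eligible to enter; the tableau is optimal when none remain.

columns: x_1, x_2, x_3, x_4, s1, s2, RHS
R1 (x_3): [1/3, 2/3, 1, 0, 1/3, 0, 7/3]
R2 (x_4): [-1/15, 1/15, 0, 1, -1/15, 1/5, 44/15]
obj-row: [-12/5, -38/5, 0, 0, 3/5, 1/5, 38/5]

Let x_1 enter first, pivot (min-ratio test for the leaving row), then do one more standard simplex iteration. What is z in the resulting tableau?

171/5

Ratio test on column x_1 — row 1: (7/3)/(1/3) = 7; row 2: entry -1/15 ≤ 0. Minimum is 7 at row 1 (x_3 leaves); pivot element 1/3.
Pivot on row 1; the obj-row RHS becomes 38/5 − (-12/5)·7 = 122/5.
Next entering variable (most negative obj-row entry -14/5): x_2.
Ratio test on column x_2 — row 1: 7/2 = 7/2; row 2: (17/5)/(1/5) = 17. Minimum is 7/2 at row 1 (x_1 leaves); pivot element 2.
After the second pivot the obj-row RHS is 122/5 − (-14/5)·(7/2) = 171/5.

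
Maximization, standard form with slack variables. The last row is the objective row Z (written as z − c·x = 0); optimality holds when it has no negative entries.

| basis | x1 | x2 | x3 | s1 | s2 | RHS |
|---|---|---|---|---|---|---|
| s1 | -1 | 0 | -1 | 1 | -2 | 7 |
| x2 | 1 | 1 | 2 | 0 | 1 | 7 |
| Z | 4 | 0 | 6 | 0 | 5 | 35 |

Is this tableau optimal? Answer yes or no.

Every Z-row coefficient is ≥ 0, so the tableau is optimal.

yes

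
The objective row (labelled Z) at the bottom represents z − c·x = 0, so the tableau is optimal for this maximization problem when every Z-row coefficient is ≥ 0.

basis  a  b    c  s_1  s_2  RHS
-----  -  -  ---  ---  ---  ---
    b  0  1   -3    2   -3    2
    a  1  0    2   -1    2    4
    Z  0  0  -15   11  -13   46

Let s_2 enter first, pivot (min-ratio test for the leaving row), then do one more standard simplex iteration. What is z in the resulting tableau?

Ratio test on column s_2 — row 1: entry -3 ≤ 0; row 2: 4/2 = 2. Minimum is 2 at row 2 (a leaves); pivot element 2.
Pivot on row 2; the Z-row RHS becomes 46 − (-13)·2 = 72.
Next entering variable (most negative Z-row entry -2): c.
Ratio test on column c — row 1: entry 0 ≤ 0; row 2: 2/1 = 2. Minimum is 2 at row 2 (s_2 leaves); pivot element 1.
After the second pivot the Z-row RHS is 72 − (-2)·2 = 76.

76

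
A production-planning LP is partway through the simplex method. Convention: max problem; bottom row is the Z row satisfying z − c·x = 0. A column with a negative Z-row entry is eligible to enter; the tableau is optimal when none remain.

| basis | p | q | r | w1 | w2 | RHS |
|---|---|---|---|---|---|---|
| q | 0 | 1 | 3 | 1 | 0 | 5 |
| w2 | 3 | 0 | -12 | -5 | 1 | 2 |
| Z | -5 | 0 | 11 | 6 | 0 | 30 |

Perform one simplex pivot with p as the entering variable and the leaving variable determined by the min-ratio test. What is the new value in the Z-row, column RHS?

Ratio test on column p — row 1: entry 0 ≤ 0; row 2: 2/3 = 2/3. Minimum is 2/3 at row 2 (w2 leaves); pivot element 3.
Divide row 2 by 3; eliminate column p from the other rows.
Z-row update in column RHS: 30 − (-5)·(2/3) = 100/3.

100/3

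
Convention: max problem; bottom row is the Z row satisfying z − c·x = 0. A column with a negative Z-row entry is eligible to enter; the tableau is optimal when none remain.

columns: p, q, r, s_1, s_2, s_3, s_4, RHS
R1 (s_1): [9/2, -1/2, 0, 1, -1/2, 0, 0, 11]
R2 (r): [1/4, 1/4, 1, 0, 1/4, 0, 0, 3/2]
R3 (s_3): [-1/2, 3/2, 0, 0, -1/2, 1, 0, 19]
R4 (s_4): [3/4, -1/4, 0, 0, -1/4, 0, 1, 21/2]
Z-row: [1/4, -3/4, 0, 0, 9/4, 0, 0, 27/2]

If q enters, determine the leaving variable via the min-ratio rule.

Column q entries and ratios — s_1: -1/2 ≤ 0, skip; r: (3/2)/(1/4) = 6; s_3: 19/(3/2) = 38/3; s_4: -1/4 ≤ 0, skip.
Smallest ratio is 6 in the row of r, so r leaves.

r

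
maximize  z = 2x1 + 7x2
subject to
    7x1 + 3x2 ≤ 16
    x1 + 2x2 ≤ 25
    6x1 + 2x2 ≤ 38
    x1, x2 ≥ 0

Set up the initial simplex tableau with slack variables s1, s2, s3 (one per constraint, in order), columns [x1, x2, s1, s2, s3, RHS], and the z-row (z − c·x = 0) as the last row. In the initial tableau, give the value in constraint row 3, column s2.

Slack s2 belongs to constraint 2; its column is the unit vector e_2, so the entry in row 3 is 0.

0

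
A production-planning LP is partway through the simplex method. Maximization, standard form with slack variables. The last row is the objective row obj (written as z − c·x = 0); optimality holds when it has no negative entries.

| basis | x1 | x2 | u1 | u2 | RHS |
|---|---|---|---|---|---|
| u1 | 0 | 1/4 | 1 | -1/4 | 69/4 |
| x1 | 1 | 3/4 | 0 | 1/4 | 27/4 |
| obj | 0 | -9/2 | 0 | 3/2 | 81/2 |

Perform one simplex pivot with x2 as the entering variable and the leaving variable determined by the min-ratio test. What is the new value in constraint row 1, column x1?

Ratio test on column x2 — row 1: (69/4)/(1/4) = 69; row 2: (27/4)/(3/4) = 9. Minimum is 9 at row 2 (x1 leaves); pivot element 3/4.
Divide row 2 by 3/4; eliminate column x2 from the other rows.
Row 1 update in column x1: 0 − (1/4)·(4/3) = -1/3.

-1/3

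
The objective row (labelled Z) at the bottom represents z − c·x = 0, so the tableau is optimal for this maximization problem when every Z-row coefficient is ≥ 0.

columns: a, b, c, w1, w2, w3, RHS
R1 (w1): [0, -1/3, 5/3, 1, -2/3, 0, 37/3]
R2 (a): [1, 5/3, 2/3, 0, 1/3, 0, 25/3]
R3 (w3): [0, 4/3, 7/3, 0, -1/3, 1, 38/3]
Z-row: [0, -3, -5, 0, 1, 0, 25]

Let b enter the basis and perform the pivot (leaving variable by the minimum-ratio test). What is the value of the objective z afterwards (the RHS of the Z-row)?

40

Ratio test on column b — row 1: entry -1/3 ≤ 0; row 2: (25/3)/(5/3) = 5; row 3: (38/3)/(4/3) = 19/2. Minimum is 5 at row 2 (a leaves); pivot element 5/3.
Pivot on row 2; the Z-row RHS becomes 25 − (-3)·5 = 40.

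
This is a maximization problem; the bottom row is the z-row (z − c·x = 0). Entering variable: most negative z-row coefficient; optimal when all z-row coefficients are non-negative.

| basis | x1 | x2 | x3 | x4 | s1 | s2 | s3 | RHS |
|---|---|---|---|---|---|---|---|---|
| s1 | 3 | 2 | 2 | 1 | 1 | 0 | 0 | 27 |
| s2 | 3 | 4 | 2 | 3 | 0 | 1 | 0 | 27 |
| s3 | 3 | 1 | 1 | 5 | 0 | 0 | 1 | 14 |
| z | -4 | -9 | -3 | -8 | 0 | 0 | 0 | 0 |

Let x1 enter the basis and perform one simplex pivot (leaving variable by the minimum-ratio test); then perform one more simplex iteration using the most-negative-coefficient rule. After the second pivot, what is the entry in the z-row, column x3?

8/9

Ratio test on column x1 — row 1: 27/3 = 9; row 2: 27/3 = 9; row 3: 14/3 = 14/3. Minimum is 14/3 at row 3 (s3 leaves); pivot element 3.
Divide row 3 by 3; eliminate column x1 from the other rows.
Second iteration: most negative z-row entry is -23/3 in column x2, so x2 enters.
Ratio test on column x2 — row 1: 13/1 = 13; row 2: 13/3 = 13/3; row 3: (14/3)/(1/3) = 14. Minimum is 13/3 at row 2 (s2 leaves); pivot element 3.
Divide row 2 by 3; eliminate column x2 from the other rows.
After both pivots, the entry at the z-row, column x3 is 8/9.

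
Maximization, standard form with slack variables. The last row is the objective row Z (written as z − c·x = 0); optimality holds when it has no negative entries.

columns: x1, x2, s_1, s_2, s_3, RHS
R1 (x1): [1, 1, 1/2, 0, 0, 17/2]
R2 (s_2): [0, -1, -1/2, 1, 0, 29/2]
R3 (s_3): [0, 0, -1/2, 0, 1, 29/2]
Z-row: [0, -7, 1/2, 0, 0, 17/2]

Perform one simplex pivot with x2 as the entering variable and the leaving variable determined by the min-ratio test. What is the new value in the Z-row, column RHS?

Ratio test on column x2 — row 1: (17/2)/1 = 17/2; row 2: entry -1 ≤ 0; row 3: entry 0 ≤ 0. Minimum is 17/2 at row 1 (x1 leaves); pivot element 1.
Divide row 1 by 1; eliminate column x2 from the other rows.
Z-row update in column RHS: 17/2 − (-7)·(17/2) = 68.

68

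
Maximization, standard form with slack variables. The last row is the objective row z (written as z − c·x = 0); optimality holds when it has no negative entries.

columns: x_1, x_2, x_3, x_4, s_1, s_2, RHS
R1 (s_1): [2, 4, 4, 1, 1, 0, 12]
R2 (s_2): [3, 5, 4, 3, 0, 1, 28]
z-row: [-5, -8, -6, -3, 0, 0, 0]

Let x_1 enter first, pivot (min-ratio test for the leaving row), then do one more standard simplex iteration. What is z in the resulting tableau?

Ratio test on column x_1 — row 1: 12/2 = 6; row 2: 28/3 = 28/3. Minimum is 6 at row 1 (s_1 leaves); pivot element 2.
Pivot on row 1; the z-row RHS becomes 0 − (-5)·6 = 30.
Next entering variable (most negative z-row entry -1/2): x_4.
Ratio test on column x_4 — row 1: 6/(1/2) = 12; row 2: 10/(3/2) = 20/3. Minimum is 20/3 at row 2 (s_2 leaves); pivot element 3/2.
After the second pivot the z-row RHS is 30 − (-1/2)·(20/3) = 100/3.

100/3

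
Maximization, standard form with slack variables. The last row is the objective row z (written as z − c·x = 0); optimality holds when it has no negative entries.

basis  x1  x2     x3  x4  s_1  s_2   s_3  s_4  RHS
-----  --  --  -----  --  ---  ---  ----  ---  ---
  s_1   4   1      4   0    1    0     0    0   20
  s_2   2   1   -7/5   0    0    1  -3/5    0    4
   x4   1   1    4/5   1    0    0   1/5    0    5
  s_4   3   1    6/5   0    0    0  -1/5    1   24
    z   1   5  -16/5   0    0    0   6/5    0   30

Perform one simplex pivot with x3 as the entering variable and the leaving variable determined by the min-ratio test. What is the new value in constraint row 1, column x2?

Ratio test on column x3 — row 1: 20/4 = 5; row 2: entry -7/5 ≤ 0; row 3: 5/(4/5) = 25/4; row 4: 24/(6/5) = 20. Minimum is 5 at row 1 (s_1 leaves); pivot element 4.
Divide row 1 by 4; eliminate column x3 from the other rows.
In the new row 1, the x2 entry is the old entry divided by the pivot: 1/4 = 1/4.

1/4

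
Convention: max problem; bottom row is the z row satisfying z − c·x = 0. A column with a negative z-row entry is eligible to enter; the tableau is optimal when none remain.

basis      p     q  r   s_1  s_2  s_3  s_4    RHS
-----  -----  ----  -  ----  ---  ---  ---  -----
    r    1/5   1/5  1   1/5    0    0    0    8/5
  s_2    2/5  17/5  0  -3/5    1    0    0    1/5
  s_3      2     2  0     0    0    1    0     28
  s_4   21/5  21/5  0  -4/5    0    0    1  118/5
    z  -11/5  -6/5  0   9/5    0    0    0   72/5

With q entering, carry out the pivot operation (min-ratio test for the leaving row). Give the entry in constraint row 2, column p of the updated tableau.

2/17

Ratio test on column q — row 1: (8/5)/(1/5) = 8; row 2: (1/5)/(17/5) = 1/17; row 3: 28/2 = 14; row 4: (118/5)/(21/5) = 118/21. Minimum is 1/17 at row 2 (s_2 leaves); pivot element 17/5.
Divide row 2 by 17/5; eliminate column q from the other rows.
In the new row 2, the p entry is the old entry divided by the pivot: (2/5)/(17/5) = 2/17.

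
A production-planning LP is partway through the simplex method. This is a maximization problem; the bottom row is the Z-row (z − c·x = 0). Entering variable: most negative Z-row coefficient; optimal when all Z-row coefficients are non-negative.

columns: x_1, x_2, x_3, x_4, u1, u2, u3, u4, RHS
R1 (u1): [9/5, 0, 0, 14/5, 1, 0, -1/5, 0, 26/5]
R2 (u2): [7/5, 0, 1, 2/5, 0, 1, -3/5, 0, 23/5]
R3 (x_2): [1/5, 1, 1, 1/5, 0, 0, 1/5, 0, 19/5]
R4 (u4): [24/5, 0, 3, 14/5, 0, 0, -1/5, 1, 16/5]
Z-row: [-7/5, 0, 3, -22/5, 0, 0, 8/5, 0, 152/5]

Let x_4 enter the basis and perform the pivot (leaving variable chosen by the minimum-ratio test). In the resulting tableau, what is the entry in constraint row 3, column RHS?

Ratio test on column x_4 — row 1: (26/5)/(14/5) = 13/7; row 2: (23/5)/(2/5) = 23/2; row 3: (19/5)/(1/5) = 19; row 4: (16/5)/(14/5) = 8/7. Minimum is 8/7 at row 4 (u4 leaves); pivot element 14/5.
Divide row 4 by 14/5; eliminate column x_4 from the other rows.
Row 3 update in column RHS: 19/5 − (1/5)·(8/7) = 25/7.

25/7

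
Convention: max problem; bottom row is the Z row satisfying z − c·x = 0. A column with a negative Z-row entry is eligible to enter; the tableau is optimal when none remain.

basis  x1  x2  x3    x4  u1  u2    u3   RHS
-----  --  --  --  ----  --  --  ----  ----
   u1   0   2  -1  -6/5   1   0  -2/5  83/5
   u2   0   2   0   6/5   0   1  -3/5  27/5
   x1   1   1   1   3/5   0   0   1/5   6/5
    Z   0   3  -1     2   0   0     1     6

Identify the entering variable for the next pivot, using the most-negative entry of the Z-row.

x3

Negative Z-row entries: x3: -1.
The most negative is -1 in column x3, so x3 enters.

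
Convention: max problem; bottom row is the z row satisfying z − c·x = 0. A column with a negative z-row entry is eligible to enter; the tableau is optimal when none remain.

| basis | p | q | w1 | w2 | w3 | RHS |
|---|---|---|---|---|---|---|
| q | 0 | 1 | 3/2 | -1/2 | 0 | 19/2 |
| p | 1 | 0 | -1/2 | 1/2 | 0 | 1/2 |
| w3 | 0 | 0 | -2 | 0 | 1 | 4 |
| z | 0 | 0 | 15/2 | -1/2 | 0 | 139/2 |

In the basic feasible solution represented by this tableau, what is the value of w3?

w3 is basic (row 3); its value is the RHS of that row, 4.

4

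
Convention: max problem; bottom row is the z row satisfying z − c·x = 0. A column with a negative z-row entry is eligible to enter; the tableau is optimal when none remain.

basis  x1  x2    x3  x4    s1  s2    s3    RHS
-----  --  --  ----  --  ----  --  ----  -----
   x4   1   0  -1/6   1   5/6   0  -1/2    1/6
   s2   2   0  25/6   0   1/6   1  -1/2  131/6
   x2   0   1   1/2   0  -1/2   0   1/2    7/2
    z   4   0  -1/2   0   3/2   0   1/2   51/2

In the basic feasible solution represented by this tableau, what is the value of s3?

s3 is not in the basis, so in the current basic feasible solution s3 = 0.

0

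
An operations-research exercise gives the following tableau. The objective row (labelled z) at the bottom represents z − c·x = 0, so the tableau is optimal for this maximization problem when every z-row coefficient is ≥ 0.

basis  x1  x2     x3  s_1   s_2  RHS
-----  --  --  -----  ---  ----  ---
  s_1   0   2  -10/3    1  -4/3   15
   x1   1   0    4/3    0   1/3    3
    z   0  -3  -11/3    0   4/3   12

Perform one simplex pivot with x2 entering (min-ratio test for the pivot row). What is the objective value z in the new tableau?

69/2

Ratio test on column x2 — row 1: 15/2 = 15/2; row 2: entry 0 ≤ 0. Minimum is 15/2 at row 1 (s_1 leaves); pivot element 2.
Pivot on row 1; the z-row RHS becomes 12 − (-3)·(15/2) = 69/2.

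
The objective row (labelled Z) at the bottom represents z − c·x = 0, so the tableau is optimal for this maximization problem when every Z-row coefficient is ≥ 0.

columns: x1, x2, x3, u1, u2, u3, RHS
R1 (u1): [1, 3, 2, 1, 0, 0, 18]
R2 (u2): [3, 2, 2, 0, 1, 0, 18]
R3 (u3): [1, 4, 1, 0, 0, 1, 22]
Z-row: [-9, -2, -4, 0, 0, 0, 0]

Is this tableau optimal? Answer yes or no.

no

The Z-row has a negative entry -9 in column x1, so it is not optimal.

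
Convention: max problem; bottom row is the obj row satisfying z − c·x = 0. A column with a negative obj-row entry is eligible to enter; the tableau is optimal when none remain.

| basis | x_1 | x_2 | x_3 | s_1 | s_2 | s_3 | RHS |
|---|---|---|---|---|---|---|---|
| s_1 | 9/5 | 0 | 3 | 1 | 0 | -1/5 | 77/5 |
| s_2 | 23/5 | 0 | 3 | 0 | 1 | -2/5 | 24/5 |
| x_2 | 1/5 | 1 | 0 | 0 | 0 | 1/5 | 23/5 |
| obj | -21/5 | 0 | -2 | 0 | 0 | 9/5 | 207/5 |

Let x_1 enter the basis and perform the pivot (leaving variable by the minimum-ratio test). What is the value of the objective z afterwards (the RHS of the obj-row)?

1053/23

Ratio test on column x_1 — row 1: (77/5)/(9/5) = 77/9; row 2: (24/5)/(23/5) = 24/23; row 3: (23/5)/(1/5) = 23. Minimum is 24/23 at row 2 (s_2 leaves); pivot element 23/5.
Pivot on row 2; the obj-row RHS becomes 207/5 − (-21/5)·(24/23) = 1053/23.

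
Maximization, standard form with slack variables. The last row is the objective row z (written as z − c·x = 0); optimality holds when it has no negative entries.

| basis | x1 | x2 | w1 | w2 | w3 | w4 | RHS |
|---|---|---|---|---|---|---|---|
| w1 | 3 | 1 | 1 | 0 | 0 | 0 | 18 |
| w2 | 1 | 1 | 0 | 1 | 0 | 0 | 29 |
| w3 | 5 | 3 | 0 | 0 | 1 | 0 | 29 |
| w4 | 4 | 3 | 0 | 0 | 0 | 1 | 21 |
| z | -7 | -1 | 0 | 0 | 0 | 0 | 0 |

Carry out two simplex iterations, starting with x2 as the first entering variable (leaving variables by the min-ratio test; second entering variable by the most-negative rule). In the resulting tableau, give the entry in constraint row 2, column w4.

-1/4

Ratio test on column x2 — row 1: 18/1 = 18; row 2: 29/1 = 29; row 3: 29/3 = 29/3; row 4: 21/3 = 7. Minimum is 7 at row 4 (w4 leaves); pivot element 3.
Divide row 4 by 3; eliminate column x2 from the other rows.
Second iteration: most negative z-row entry is -17/3 in column x1, so x1 enters.
Ratio test on column x1 — row 1: 11/(5/3) = 33/5; row 2: entry -1/3 ≤ 0; row 3: 8/1 = 8; row 4: 7/(4/3) = 21/4. Minimum is 21/4 at row 4 (x2 leaves); pivot element 4/3.
Divide row 4 by 4/3; eliminate column x1 from the other rows.
After both pivots, the entry at constraint row 2, column w4 is -1/4.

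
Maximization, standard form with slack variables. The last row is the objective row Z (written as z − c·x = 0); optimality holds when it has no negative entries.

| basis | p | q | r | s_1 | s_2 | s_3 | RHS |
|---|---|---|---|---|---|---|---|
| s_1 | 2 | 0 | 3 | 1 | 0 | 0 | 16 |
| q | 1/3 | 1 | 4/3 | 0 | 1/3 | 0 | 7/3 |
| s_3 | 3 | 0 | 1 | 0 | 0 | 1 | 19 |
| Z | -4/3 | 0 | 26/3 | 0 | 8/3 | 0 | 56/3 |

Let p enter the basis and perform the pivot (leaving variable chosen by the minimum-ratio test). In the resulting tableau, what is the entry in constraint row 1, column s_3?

-2/3

Ratio test on column p — row 1: 16/2 = 8; row 2: (7/3)/(1/3) = 7; row 3: 19/3 = 19/3. Minimum is 19/3 at row 3 (s_3 leaves); pivot element 3.
Divide row 3 by 3; eliminate column p from the other rows.
Row 1 update in column s_3: 0 − 2·(1/3) = -2/3.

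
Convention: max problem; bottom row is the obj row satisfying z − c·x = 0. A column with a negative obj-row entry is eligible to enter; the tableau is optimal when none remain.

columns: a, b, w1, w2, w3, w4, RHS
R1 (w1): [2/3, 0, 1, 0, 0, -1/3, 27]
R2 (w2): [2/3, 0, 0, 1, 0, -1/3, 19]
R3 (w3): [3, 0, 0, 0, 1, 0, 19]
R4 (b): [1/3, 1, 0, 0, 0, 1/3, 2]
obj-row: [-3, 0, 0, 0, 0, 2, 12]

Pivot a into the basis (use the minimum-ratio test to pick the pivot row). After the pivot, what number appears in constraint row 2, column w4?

Ratio test on column a — row 1: 27/(2/3) = 81/2; row 2: 19/(2/3) = 57/2; row 3: 19/3 = 19/3; row 4: 2/(1/3) = 6. Minimum is 6 at row 4 (b leaves); pivot element 1/3.
Divide row 4 by 1/3; eliminate column a from the other rows.
Row 2 update in column w4: -1/3 − (2/3)·1 = -1.

-1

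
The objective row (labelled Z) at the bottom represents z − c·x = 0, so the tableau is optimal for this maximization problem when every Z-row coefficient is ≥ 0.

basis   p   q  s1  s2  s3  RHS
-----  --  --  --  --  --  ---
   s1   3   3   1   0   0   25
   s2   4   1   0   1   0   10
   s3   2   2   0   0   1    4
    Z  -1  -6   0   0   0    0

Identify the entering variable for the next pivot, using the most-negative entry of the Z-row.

q

Negative Z-row entries: p: -1, q: -6.
The most negative is -6 in column q, so q enters.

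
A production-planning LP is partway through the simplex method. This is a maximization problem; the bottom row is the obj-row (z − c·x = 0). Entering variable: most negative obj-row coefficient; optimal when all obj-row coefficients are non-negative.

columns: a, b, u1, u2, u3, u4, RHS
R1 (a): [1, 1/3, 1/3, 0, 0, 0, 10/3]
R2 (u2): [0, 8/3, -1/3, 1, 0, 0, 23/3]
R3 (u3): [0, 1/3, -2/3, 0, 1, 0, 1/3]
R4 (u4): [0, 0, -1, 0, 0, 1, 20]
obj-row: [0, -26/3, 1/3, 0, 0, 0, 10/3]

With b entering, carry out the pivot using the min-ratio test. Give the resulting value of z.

Ratio test on column b — row 1: (10/3)/(1/3) = 10; row 2: (23/3)/(8/3) = 23/8; row 3: (1/3)/(1/3) = 1; row 4: entry 0 ≤ 0. Minimum is 1 at row 3 (u3 leaves); pivot element 1/3.
Pivot on row 3; the obj-row RHS becomes 10/3 − (-26/3)·1 = 12.

12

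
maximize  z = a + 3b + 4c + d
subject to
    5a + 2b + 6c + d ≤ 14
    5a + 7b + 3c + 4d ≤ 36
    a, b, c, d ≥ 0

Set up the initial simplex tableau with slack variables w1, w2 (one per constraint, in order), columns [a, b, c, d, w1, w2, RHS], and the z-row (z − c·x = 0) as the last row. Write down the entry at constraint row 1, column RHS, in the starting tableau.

14

The RHS of constraint 1 is b_1 = 14.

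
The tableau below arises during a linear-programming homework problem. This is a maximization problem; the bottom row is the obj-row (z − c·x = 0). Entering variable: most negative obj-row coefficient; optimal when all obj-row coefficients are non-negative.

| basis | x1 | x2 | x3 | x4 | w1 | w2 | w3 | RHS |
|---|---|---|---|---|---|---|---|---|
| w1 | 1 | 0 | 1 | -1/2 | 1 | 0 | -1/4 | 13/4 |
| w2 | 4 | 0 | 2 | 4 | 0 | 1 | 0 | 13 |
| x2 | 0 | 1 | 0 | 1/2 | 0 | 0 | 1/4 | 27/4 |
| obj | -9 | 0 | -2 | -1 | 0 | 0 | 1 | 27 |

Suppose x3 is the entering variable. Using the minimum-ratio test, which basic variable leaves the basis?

Column x3 entries and ratios — w1: (13/4)/1 = 13/4; w2: 13/2 = 13/2; x2: 0 ≤ 0, skip.
Smallest ratio is 13/4 in the row of w1, so w1 leaves.

w1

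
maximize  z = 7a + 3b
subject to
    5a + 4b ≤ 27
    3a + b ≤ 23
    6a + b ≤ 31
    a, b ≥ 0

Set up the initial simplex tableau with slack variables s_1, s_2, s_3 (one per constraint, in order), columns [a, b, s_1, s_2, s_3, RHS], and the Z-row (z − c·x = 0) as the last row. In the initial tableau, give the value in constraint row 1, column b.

4

Constraint 1 has coefficient 4 on b.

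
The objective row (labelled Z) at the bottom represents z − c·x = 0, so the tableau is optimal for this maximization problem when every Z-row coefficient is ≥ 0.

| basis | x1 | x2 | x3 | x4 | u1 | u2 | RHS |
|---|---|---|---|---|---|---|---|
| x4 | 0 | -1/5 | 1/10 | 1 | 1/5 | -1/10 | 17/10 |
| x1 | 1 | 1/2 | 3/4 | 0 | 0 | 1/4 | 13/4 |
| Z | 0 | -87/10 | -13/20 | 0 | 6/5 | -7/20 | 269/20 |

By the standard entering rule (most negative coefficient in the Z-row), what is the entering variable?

Negative Z-row entries: x2: -87/10, x3: -13/20, u2: -7/20.
The most negative is -87/10 in column x2, so x2 enters.

x2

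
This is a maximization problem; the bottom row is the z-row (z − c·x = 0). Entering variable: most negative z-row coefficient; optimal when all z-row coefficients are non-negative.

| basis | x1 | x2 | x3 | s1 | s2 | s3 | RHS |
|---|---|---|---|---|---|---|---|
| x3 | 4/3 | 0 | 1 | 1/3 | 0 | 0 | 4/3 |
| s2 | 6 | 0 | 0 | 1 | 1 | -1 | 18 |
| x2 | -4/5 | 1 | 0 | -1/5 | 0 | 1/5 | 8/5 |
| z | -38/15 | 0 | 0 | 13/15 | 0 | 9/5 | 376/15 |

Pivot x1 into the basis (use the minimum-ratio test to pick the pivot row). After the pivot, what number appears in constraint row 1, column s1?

Ratio test on column x1 — row 1: (4/3)/(4/3) = 1; row 2: 18/6 = 3; row 3: entry -4/5 ≤ 0. Minimum is 1 at row 1 (x3 leaves); pivot element 4/3.
Divide row 1 by 4/3; eliminate column x1 from the other rows.
In the new row 1, the s1 entry is the old entry divided by the pivot: (1/3)/(4/3) = 1/4.

1/4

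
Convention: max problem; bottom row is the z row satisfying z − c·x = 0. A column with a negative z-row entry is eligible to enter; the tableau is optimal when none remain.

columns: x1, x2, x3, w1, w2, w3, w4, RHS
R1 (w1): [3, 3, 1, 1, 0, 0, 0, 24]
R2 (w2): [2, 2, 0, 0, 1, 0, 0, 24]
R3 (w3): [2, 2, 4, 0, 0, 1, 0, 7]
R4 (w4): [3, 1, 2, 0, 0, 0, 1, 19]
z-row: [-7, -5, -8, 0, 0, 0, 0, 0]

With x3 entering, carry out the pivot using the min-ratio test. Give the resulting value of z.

14

Ratio test on column x3 — row 1: 24/1 = 24; row 2: entry 0 ≤ 0; row 3: 7/4 = 7/4; row 4: 19/2 = 19/2. Minimum is 7/4 at row 3 (w3 leaves); pivot element 4.
Pivot on row 3; the z-row RHS becomes 0 − (-8)·(7/4) = 14.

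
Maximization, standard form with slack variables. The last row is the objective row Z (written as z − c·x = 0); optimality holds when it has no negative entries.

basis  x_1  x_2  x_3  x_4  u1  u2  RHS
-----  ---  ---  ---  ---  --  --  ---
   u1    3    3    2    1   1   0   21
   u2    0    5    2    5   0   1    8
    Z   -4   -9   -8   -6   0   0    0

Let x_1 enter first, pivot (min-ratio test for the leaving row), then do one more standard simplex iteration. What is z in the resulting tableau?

148/3

Ratio test on column x_1 — row 1: 21/3 = 7; row 2: entry 0 ≤ 0. Minimum is 7 at row 1 (u1 leaves); pivot element 3.
Pivot on row 1; the Z-row RHS becomes 0 − (-4)·7 = 28.
Next entering variable (most negative Z-row entry -16/3): x_3.
Ratio test on column x_3 — row 1: 7/(2/3) = 21/2; row 2: 8/2 = 4. Minimum is 4 at row 2 (u2 leaves); pivot element 2.
After the second pivot the Z-row RHS is 28 − (-16/3)·4 = 148/3.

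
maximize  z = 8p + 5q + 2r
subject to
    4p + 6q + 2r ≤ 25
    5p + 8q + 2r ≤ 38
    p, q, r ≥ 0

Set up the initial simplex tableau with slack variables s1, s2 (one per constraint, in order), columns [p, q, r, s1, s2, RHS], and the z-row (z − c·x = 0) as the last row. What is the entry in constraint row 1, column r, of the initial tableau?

Constraint 1 has coefficient 2 on r.

2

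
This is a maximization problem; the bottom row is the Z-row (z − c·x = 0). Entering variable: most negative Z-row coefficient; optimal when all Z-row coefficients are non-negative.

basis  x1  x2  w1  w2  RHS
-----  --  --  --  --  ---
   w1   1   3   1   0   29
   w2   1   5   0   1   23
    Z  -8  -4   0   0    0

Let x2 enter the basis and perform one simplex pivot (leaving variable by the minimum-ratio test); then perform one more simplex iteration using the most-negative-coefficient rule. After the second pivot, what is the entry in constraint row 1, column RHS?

Ratio test on column x2 — row 1: 29/3 = 29/3; row 2: 23/5 = 23/5. Minimum is 23/5 at row 2 (w2 leaves); pivot element 5.
Divide row 2 by 5; eliminate column x2 from the other rows.
Second iteration: most negative Z-row entry is -36/5 in column x1, so x1 enters.
Ratio test on column x1 — row 1: (76/5)/(2/5) = 38; row 2: (23/5)/(1/5) = 23. Minimum is 23 at row 2 (x2 leaves); pivot element 1/5.
Divide row 2 by 1/5; eliminate column x1 from the other rows.
After both pivots, the entry at constraint row 1, column RHS is 6.

6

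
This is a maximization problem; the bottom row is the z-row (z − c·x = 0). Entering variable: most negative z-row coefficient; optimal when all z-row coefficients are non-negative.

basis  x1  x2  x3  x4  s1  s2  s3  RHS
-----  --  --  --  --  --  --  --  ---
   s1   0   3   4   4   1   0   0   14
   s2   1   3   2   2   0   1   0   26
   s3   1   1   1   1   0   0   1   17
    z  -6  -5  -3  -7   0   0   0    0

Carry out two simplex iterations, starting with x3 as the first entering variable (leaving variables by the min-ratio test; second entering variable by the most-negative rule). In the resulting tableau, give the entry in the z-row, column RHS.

183/2

Ratio test on column x3 — row 1: 14/4 = 7/2; row 2: 26/2 = 13; row 3: 17/1 = 17. Minimum is 7/2 at row 1 (s1 leaves); pivot element 4.
Divide row 1 by 4; eliminate column x3 from the other rows.
Second iteration: most negative z-row entry is -6 in column x1, so x1 enters.
Ratio test on column x1 — row 1: entry 0 ≤ 0; row 2: 19/1 = 19; row 3: (27/2)/1 = 27/2. Minimum is 27/2 at row 3 (s3 leaves); pivot element 1.
Divide row 3 by 1; eliminate column x1 from the other rows.
After both pivots, the entry at the z-row, column RHS is 183/2.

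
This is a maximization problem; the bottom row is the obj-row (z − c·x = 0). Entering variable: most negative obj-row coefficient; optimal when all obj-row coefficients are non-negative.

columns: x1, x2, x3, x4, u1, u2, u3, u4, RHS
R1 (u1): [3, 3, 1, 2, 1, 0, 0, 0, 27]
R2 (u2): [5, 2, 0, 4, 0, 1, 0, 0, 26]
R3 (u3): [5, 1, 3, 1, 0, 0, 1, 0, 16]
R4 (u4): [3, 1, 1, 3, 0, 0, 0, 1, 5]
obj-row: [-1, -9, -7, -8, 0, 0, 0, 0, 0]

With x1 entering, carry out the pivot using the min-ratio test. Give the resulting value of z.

5/3

Ratio test on column x1 — row 1: 27/3 = 9; row 2: 26/5 = 26/5; row 3: 16/5 = 16/5; row 4: 5/3 = 5/3. Minimum is 5/3 at row 4 (u4 leaves); pivot element 3.
Pivot on row 4; the obj-row RHS becomes 0 − (-1)·(5/3) = 5/3.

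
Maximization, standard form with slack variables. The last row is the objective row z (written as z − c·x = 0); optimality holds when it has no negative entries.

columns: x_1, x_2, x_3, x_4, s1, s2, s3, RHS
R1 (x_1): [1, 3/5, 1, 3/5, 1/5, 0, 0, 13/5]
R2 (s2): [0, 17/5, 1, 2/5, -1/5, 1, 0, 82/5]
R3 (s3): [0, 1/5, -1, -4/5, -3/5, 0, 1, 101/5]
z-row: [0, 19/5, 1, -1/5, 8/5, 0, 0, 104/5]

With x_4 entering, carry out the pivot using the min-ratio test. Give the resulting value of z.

65/3

Ratio test on column x_4 — row 1: (13/5)/(3/5) = 13/3; row 2: (82/5)/(2/5) = 41; row 3: entry -4/5 ≤ 0. Minimum is 13/3 at row 1 (x_1 leaves); pivot element 3/5.
Pivot on row 1; the z-row RHS becomes 104/5 − (-1/5)·(13/3) = 65/3.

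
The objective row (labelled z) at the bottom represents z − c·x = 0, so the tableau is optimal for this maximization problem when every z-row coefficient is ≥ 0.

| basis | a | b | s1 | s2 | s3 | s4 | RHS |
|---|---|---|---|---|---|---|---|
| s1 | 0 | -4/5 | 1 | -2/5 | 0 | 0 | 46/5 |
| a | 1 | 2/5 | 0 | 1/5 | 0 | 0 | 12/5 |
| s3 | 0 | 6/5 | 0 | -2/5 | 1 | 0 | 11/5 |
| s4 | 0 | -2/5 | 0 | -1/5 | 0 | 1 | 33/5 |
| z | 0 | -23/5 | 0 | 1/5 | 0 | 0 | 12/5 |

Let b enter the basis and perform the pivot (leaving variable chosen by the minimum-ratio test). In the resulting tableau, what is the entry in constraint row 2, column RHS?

Ratio test on column b — row 1: entry -4/5 ≤ 0; row 2: (12/5)/(2/5) = 6; row 3: (11/5)/(6/5) = 11/6; row 4: entry -2/5 ≤ 0. Minimum is 11/6 at row 3 (s3 leaves); pivot element 6/5.
Divide row 3 by 6/5; eliminate column b from the other rows.
Row 2 update in column RHS: 12/5 − (2/5)·(11/6) = 5/3.

5/3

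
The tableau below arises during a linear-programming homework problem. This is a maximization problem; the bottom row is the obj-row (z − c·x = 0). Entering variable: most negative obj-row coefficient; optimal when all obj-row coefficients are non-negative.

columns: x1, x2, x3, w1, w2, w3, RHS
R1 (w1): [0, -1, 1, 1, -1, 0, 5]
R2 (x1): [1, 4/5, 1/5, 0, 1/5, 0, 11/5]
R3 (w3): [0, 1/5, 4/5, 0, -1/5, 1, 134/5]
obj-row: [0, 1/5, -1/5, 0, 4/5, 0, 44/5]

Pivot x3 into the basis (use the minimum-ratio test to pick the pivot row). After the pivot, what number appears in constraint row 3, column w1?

Ratio test on column x3 — row 1: 5/1 = 5; row 2: (11/5)/(1/5) = 11; row 3: (134/5)/(4/5) = 67/2. Minimum is 5 at row 1 (w1 leaves); pivot element 1.
Divide row 1 by 1; eliminate column x3 from the other rows.
Row 3 update in column w1: 0 − (4/5)·1 = -4/5.

-4/5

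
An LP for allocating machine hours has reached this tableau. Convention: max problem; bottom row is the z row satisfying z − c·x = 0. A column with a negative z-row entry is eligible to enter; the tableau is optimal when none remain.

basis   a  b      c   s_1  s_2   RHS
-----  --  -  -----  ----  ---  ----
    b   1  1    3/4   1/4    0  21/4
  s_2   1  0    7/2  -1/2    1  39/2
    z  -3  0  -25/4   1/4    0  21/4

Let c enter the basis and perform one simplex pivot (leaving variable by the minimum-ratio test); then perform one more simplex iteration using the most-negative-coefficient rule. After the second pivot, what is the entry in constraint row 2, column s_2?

4/11

Ratio test on column c — row 1: (21/4)/(3/4) = 7; row 2: (39/2)/(7/2) = 39/7. Minimum is 39/7 at row 2 (s_2 leaves); pivot element 7/2.
Divide row 2 by 7/2; eliminate column c from the other rows.
Second iteration: most negative z-row entry is -17/14 in column a, so a enters.
Ratio test on column a — row 1: (15/14)/(11/14) = 15/11; row 2: (39/7)/(2/7) = 39/2. Minimum is 15/11 at row 1 (b leaves); pivot element 11/14.
Divide row 1 by 11/14; eliminate column a from the other rows.
After both pivots, the entry at constraint row 2, column s_2 is 4/11.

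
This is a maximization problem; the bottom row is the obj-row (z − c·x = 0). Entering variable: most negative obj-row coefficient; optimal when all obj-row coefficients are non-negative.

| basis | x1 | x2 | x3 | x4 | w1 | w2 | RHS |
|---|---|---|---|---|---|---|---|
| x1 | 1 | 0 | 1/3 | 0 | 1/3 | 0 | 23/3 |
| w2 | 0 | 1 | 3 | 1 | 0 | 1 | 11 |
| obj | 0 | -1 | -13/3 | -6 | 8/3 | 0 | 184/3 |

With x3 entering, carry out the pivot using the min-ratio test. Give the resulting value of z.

Ratio test on column x3 — row 1: (23/3)/(1/3) = 23; row 2: 11/3 = 11/3. Minimum is 11/3 at row 2 (w2 leaves); pivot element 3.
Pivot on row 2; the obj-row RHS becomes 184/3 − (-13/3)·(11/3) = 695/9.

695/9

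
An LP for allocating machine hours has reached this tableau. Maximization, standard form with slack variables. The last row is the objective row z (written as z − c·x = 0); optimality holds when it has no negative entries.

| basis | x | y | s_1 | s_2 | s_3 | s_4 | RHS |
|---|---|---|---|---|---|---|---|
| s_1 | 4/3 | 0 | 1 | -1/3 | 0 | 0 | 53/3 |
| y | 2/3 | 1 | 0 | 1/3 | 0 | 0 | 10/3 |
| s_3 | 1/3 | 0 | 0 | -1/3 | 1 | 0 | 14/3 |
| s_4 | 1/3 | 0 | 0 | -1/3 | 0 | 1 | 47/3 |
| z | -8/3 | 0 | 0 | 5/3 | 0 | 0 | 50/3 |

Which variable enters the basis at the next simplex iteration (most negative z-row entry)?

Negative z-row entries: x: -8/3.
The most negative is -8/3 in column x, so x enters.

x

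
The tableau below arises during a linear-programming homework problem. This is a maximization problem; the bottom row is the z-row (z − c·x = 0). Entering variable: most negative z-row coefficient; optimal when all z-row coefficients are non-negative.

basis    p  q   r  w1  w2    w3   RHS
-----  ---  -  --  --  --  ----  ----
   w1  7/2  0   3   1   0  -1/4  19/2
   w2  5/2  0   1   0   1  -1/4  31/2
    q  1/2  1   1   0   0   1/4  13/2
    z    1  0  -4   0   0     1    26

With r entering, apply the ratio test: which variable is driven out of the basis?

Column r entries and ratios — w1: (19/2)/3 = 19/6; w2: (31/2)/1 = 31/2; q: (13/2)/1 = 13/2.
Smallest ratio is 19/6 in the row of w1, so w1 leaves.

w1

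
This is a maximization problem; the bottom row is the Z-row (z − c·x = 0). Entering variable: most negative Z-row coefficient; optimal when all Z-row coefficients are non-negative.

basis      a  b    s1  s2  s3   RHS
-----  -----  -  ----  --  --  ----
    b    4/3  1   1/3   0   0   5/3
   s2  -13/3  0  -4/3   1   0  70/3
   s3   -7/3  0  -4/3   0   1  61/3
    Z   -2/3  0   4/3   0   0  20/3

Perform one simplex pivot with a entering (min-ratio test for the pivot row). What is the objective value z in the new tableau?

15/2

Ratio test on column a — row 1: (5/3)/(4/3) = 5/4; row 2: entry -13/3 ≤ 0; row 3: entry -7/3 ≤ 0. Minimum is 5/4 at row 1 (b leaves); pivot element 4/3.
Pivot on row 1; the Z-row RHS becomes 20/3 − (-2/3)·(5/4) = 15/2.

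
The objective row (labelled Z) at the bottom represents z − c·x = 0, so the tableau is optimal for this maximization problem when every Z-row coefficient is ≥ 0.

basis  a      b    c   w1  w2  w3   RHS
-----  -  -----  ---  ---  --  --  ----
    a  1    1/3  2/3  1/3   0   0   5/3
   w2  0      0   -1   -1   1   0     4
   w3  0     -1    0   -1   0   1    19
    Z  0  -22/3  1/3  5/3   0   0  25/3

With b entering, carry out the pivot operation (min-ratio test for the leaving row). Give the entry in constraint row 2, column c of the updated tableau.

-1

Ratio test on column b — row 1: (5/3)/(1/3) = 5; row 2: entry 0 ≤ 0; row 3: entry -1 ≤ 0. Minimum is 5 at row 1 (a leaves); pivot element 1/3.
Divide row 1 by 1/3; eliminate column b from the other rows.
Row 2 update in column c: -1 − 0·2 = -1.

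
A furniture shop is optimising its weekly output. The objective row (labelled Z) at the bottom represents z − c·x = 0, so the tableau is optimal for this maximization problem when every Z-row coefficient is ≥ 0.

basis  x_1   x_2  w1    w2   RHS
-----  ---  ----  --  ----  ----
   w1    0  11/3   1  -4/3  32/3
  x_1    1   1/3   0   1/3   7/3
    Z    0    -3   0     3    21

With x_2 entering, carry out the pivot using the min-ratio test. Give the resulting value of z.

327/11

Ratio test on column x_2 — row 1: (32/3)/(11/3) = 32/11; row 2: (7/3)/(1/3) = 7. Minimum is 32/11 at row 1 (w1 leaves); pivot element 11/3.
Pivot on row 1; the Z-row RHS becomes 21 − (-3)·(32/11) = 327/11.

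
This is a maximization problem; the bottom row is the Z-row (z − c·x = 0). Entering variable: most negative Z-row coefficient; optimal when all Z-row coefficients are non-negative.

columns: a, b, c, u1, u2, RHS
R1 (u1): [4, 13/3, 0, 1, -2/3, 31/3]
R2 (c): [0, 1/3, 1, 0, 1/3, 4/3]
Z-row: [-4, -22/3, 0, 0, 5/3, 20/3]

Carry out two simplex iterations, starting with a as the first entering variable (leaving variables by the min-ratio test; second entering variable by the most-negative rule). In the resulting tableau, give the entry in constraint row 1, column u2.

-2/13

Ratio test on column a — row 1: (31/3)/4 = 31/12; row 2: entry 0 ≤ 0. Minimum is 31/12 at row 1 (u1 leaves); pivot element 4.
Divide row 1 by 4; eliminate column a from the other rows.
Second iteration: most negative Z-row entry is -3 in column b, so b enters.
Ratio test on column b — row 1: (31/12)/(13/12) = 31/13; row 2: (4/3)/(1/3) = 4. Minimum is 31/13 at row 1 (a leaves); pivot element 13/12.
Divide row 1 by 13/12; eliminate column b from the other rows.
After both pivots, the entry at constraint row 1, column u2 is -2/13.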